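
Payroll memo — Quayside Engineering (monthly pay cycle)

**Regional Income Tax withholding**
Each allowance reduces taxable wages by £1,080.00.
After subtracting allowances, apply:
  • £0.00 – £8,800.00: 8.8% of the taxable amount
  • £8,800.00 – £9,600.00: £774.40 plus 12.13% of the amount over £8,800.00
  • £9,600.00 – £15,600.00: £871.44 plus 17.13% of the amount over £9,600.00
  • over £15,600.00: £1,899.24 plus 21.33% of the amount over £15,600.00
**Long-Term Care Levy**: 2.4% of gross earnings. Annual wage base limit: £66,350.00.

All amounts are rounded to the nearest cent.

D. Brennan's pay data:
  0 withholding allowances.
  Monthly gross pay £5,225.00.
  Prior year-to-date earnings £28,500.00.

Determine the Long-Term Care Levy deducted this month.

£125.40

Long-Term Care Levy: 2.4% × £5,225.00 = £125.40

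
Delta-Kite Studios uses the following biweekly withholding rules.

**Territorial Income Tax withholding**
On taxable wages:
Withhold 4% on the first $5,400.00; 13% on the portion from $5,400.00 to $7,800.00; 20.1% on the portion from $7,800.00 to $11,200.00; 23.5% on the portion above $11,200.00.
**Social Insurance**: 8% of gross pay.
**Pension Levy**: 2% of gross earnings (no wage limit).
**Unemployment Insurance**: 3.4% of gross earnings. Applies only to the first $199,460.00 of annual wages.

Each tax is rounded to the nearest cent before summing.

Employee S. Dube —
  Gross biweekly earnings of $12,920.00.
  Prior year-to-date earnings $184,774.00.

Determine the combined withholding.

$3,346.88

Territorial Income Tax: taxable = $12,920.00
  $1,211.40 + 23.5% × ($12,920.00 − $11,200.00) = $1,211.40 + 23.5% × $1,720.00 = $1,615.60
Social Insurance: 8% × $12,920.00 = $1,033.60
Pension Levy: 2% × $12,920.00 = $258.40
Unemployment Insurance: 3.4% × $12,920.00 = $439.28
Total: $1,615.60 + $1,033.60 + $258.40 + $439.28 = $3,346.88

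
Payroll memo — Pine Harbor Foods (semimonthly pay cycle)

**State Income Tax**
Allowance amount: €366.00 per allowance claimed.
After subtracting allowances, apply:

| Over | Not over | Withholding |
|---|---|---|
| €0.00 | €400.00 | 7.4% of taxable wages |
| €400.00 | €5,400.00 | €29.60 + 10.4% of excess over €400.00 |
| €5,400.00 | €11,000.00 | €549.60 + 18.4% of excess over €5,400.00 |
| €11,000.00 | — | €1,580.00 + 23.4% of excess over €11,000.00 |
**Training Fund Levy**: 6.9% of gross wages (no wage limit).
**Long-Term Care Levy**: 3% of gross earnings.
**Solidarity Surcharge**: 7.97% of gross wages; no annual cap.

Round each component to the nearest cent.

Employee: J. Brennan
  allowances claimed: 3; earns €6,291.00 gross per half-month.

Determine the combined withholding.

State Income Tax: taxable = €6,291.00 − 3×€366.00 = €5,193.00
  €29.60 + 10.4% × (€5,193.00 − €400.00) = €29.60 + 10.4% × €4,793.00 = €528.07
Training Fund Levy: 6.9% × €6,291.00 = €434.08
Long-Term Care Levy: 3% × €6,291.00 = €188.73
Solidarity Surcharge: 7.97% × €6,291.00 = €501.39
Total: €528.07 + €434.08 + €188.73 + €501.39 = €1,652.27

€1,652.27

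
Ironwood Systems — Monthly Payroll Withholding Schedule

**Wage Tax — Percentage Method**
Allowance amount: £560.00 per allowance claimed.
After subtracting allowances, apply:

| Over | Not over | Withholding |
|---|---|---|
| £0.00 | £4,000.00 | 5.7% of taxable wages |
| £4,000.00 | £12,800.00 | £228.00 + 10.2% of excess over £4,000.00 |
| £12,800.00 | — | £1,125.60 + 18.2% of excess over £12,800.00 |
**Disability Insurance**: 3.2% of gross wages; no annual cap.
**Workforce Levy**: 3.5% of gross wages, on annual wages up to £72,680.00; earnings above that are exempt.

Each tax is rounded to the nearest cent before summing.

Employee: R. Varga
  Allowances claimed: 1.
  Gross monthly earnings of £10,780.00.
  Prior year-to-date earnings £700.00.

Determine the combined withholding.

£1,584.70

Wage Tax: taxable = £10,780.00 − 1×£560.00 = £10,220.00
  £228.00 + 10.2% × (£10,220.00 − £4,000.00) = £228.00 + 10.2% × £6,220.00 = £862.44
Disability Insurance: 3.2% × £10,780.00 = £344.96
Workforce Levy: 3.5% × £10,780.00 = £377.30
Total: £862.44 + £344.96 + £377.30 = £1,584.70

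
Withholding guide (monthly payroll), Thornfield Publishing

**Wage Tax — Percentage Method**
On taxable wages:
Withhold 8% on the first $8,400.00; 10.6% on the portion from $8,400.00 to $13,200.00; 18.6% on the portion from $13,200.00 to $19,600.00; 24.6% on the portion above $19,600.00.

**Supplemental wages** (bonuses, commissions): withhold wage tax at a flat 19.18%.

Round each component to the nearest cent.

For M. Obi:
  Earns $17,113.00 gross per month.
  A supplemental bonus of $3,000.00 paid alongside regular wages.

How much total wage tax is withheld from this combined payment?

Wage Tax: taxable = $17,113.00
  $1,180.80 + 18.6% × ($17,113.00 − $13,200.00) = $1,180.80 + 18.6% × $3,913.00 = $1,908.62
Supplemental (19.18% flat on bonus): 19.18% × $3,000.00 = $575.40
Total wage tax: $1,908.62 + $575.40 = $2,484.02

$2,484.02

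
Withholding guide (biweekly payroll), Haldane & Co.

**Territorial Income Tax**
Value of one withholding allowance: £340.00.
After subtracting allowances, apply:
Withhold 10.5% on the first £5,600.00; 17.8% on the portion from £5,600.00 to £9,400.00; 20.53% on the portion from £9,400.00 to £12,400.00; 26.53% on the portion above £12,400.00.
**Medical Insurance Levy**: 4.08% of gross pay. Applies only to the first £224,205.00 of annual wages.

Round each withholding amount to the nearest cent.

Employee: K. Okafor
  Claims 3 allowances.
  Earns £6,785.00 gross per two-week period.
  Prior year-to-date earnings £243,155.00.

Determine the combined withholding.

£617.37

Territorial Income Tax: taxable = £6,785.00 − 3×£340.00 = £5,765.00
  £588.00 + 17.8% × (£5,765.00 − £5,600.00) = £588.00 + 17.8% × £165.00 = £617.37
Medical Insurance Levy: YTD £243,155.00 ≥ cap £224,205.00 → £0.00
Total: £617.37 + £0.00 = £617.37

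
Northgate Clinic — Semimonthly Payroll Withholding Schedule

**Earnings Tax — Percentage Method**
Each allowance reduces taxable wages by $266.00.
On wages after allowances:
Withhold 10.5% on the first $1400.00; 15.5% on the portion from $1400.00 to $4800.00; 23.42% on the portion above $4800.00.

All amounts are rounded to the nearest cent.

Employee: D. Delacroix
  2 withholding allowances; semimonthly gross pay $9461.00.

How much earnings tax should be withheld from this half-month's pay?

$1641.01

Earnings Tax: taxable = $9461.00 − 2×$266.00 = $8929.00
  $674.00 + 23.42% × ($8929.00 − $4800.00) = $674.00 + 23.42% × $4129.00 = $1641.01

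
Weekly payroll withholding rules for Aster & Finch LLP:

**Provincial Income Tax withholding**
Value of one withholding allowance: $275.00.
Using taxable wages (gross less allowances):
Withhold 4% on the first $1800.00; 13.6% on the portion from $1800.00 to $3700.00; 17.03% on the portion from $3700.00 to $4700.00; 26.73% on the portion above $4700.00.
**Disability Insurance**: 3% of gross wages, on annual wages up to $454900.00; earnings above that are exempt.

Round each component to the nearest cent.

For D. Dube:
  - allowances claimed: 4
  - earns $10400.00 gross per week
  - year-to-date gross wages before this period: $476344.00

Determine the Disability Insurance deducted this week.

Disability Insurance: YTD $476344.00 ≥ cap $454900.00 → $0.00

$0.00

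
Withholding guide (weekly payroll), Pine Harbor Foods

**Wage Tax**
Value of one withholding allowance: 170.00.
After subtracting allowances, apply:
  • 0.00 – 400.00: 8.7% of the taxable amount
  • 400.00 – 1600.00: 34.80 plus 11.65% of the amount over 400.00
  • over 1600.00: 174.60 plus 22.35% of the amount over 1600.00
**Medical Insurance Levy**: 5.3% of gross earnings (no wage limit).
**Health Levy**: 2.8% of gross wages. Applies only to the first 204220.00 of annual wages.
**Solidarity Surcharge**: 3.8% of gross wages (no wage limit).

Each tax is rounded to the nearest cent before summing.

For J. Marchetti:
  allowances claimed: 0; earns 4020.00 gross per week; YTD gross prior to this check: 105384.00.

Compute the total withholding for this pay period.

Wage Tax: taxable = 4020.00
  174.60 + 22.35% × (4020.00 − 1600.00) = 174.60 + 22.35% × 2420.00 = 715.47
Medical Insurance Levy: 5.3% × 4020.00 = 213.06
Health Levy: 2.8% × 4020.00 = 112.56
Solidarity Surcharge: 3.8% × 4020.00 = 152.76
Total: 715.47 + 213.06 + 112.56 + 152.76 = 1193.85

1193.85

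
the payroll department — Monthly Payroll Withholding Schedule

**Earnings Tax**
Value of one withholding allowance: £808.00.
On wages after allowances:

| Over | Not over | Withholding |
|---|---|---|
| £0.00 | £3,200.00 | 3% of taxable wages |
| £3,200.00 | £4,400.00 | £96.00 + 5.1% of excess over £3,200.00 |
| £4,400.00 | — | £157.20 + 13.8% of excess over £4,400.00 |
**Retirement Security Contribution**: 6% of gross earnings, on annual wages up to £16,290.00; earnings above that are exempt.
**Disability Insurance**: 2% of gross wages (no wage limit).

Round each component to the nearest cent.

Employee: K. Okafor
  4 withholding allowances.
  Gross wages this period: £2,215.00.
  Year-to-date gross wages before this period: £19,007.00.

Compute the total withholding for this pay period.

£44.30

Earnings Tax: taxable = £2,215.00 − 4×£808.00 = £-1,017.00
  Taxable ≤ 0 → £0.00
Retirement Security Contribution: YTD £19,007.00 ≥ cap £16,290.00 → £0.00
Disability Insurance: 2% × £2,215.00 = £44.30
Total: £0.00 + £0.00 + £44.30 = £44.30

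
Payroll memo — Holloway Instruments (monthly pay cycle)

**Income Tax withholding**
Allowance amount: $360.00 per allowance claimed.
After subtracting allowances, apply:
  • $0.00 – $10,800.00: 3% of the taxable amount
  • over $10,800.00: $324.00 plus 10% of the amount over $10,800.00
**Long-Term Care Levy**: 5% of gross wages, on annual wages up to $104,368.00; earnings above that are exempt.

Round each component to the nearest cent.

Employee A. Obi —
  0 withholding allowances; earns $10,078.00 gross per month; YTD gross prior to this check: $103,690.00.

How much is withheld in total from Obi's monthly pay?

Income Tax: taxable = $10,078.00
  3% × $10,078.00 = $302.34
Long-Term Care Levy: cap $104,368.00 − YTD $103,690.00 = $678.00 subject; 5% × $678.00 = $33.90
Total: $302.34 + $33.90 = $336.24

$336.24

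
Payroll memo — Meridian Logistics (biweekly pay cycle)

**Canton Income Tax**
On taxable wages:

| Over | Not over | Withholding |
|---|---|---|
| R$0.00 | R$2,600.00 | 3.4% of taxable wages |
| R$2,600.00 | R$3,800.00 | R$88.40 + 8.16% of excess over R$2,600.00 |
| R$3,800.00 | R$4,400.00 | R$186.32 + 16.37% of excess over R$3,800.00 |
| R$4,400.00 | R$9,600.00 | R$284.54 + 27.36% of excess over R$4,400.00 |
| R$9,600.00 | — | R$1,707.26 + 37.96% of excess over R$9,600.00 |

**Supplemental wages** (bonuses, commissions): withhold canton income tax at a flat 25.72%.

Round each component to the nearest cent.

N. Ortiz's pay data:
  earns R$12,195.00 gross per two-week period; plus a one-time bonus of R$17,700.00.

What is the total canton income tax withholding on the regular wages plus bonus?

R$7,244.76

Canton Income Tax: taxable = R$12,195.00
  R$1,707.26 + 37.96% × (R$12,195.00 − R$9,600.00) = R$1,707.26 + 37.96% × R$2,595.00 = R$2,692.32
Supplemental (25.72% flat on bonus): 25.72% × R$17,700.00 = R$4,552.44
Total canton income tax: R$2,692.32 + R$4,552.44 = R$7,244.76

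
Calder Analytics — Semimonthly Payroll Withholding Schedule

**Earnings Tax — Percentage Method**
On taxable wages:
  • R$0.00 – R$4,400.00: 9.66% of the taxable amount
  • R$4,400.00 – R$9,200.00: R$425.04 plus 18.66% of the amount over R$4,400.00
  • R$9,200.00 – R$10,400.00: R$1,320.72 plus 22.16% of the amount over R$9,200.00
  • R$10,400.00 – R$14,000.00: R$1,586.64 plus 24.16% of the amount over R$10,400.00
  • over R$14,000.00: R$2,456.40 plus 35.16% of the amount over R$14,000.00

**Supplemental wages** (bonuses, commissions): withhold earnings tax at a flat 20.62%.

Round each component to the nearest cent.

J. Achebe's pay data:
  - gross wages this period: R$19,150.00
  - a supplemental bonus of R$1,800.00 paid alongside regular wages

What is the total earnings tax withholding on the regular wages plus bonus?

R$4,638.30

Earnings Tax: taxable = R$19,150.00
  R$2,456.40 + 35.16% × (R$19,150.00 − R$14,000.00) = R$2,456.40 + 35.16% × R$5,150.00 = R$4,267.14
Supplemental (20.62% flat on bonus): 20.62% × R$1,800.00 = R$371.16
Total earnings tax: R$4,267.14 + R$371.16 = R$4,638.30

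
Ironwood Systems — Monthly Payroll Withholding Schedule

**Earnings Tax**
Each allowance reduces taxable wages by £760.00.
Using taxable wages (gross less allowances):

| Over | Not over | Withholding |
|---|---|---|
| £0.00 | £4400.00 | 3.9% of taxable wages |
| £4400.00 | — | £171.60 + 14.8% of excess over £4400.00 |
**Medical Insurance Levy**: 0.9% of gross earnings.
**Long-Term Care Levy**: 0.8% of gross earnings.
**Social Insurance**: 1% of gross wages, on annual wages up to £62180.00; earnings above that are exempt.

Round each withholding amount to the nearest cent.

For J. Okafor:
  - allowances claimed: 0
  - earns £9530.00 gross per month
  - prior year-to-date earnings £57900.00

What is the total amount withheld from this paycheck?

£1135.65

Earnings Tax: taxable = £9530.00
  £171.60 + 14.8% × (£9530.00 − £4400.00) = £171.60 + 14.8% × £5130.00 = £930.84
Medical Insurance Levy: 0.9% × £9530.00 = £85.77
Long-Term Care Levy: 0.8% × £9530.00 = £76.24
Social Insurance: cap £62180.00 − YTD £57900.00 = £4280.00 subject; 1% × £4280.00 = £42.80
Total: £930.84 + £85.77 + £76.24 + £42.80 = £1135.65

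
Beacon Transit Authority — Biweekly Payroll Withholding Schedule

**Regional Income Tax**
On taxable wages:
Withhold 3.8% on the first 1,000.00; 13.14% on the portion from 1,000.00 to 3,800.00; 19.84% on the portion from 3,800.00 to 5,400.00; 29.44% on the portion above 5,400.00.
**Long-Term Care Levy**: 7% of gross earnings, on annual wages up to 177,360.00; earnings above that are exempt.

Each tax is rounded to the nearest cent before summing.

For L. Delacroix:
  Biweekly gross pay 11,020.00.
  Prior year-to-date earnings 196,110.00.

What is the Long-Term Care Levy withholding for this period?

0.00

Long-Term Care Levy: YTD 196,110.00 ≥ cap 177,360.00 → 0.00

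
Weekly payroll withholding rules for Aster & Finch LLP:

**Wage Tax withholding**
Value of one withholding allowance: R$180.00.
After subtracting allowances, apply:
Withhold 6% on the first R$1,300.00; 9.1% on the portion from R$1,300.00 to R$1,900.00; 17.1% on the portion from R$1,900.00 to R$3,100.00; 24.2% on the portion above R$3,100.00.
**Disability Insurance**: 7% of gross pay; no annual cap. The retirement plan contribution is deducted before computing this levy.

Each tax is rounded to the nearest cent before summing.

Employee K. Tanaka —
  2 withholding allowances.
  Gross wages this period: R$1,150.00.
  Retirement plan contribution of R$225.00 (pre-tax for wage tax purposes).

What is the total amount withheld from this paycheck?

R$98.65

Wage Tax: taxable = R$1,150.00 − R$225.00 − 2×R$180.00 = R$565.00
  6% × R$565.00 = R$33.90
Disability Insurance: 7% × R$925.00 = R$64.75
Total: R$33.90 + R$64.75 = R$98.65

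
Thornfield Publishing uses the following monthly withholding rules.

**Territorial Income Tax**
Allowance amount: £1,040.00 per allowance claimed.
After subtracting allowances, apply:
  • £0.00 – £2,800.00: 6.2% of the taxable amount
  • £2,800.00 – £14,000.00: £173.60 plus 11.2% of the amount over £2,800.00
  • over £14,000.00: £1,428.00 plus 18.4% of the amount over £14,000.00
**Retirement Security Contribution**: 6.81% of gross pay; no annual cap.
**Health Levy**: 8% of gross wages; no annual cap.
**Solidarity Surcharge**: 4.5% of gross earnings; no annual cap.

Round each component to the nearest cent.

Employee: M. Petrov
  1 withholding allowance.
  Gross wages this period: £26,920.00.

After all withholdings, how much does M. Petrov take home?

Territorial Income Tax: taxable = £26,920.00 − 1×£1,040.00 = £25,880.00
  £1,428.00 + 18.4% × (£25,880.00 − £14,000.00) = £1,428.00 + 18.4% × £11,880.00 = £3,613.92
Retirement Security Contribution: 6.81% × £26,920.00 = £1,833.25
Health Levy: 8% × £26,920.00 = £2,153.60
Solidarity Surcharge: 4.5% × £26,920.00 = £1,211.40
Total withheld: £3,613.92 + £1,833.25 + £2,153.60 + £1,211.40 = £8,812.17
Net pay: £26,920.00 − £8,812.17 = £18,107.83

£18,107.83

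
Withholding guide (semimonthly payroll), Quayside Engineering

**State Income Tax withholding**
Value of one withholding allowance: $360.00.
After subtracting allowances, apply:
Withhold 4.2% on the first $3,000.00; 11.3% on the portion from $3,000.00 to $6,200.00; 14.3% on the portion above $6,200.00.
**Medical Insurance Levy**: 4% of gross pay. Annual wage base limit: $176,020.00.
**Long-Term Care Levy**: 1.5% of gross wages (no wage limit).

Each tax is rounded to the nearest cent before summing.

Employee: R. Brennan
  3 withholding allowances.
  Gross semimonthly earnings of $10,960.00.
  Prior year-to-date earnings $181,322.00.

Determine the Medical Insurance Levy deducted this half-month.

$0.00

Medical Insurance Levy: YTD $181,322.00 ≥ cap $176,020.00 → $0.00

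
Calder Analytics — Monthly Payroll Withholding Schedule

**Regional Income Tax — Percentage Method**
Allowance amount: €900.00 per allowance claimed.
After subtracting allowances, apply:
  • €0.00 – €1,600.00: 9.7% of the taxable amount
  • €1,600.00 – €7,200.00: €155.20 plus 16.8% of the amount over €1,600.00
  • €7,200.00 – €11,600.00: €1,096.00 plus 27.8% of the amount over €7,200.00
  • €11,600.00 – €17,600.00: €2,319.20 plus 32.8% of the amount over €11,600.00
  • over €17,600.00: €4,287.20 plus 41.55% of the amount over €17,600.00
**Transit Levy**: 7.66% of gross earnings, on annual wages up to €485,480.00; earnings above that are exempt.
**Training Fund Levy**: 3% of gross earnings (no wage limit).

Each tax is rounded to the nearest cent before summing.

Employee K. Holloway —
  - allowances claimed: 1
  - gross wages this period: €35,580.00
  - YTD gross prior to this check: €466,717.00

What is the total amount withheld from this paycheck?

€13,888.59

Regional Income Tax: taxable = €35,580.00 − 1×€900.00 = €34,680.00
  €4,287.20 + 41.55% × (€34,680.00 − €17,600.00) = €4,287.20 + 41.55% × €17,080.00 = €11,383.94
Transit Levy: cap €485,480.00 − YTD €466,717.00 = €18,763.00 subject; 7.66% × €18,763.00 = €1,437.25
Training Fund Levy: 3% × €35,580.00 = €1,067.40
Total: €11,383.94 + €1,437.25 + €1,067.40 = €13,888.59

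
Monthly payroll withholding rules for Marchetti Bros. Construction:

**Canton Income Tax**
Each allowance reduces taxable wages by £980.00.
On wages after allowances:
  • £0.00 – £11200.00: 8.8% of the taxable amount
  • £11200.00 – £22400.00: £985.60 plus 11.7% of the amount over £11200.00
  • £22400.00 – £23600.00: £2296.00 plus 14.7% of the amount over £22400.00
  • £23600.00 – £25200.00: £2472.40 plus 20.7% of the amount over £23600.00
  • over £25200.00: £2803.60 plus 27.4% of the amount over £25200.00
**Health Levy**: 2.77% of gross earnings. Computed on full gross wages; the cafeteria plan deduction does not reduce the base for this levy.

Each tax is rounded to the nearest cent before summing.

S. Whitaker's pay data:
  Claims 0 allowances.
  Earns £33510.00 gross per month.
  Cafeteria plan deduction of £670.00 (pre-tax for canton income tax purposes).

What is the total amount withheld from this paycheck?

£5825.19

Canton Income Tax: taxable = £33510.00 − £670.00 = £32840.00
  £2803.60 + 27.4% × (£32840.00 − £25200.00) = £2803.60 + 27.4% × £7640.00 = £4896.96
Health Levy: 2.77% × £33510.00 = £928.23
Total: £4896.96 + £928.23 = £5825.19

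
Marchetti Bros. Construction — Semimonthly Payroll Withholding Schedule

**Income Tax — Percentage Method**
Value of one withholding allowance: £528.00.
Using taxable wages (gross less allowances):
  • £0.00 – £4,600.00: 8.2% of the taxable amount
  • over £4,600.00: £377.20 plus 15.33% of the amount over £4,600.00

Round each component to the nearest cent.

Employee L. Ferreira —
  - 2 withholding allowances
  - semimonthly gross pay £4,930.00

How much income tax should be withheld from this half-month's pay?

Income Tax: taxable = £4,930.00 − 2×£528.00 = £3,874.00
  8.2% × £3,874.00 = £317.67

£317.67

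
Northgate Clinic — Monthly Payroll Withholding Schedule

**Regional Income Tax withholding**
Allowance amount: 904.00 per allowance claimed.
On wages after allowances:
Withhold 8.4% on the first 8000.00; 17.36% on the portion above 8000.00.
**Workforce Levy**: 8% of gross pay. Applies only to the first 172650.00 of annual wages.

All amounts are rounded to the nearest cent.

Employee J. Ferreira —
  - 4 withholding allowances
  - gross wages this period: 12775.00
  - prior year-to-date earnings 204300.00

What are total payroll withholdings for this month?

Regional Income Tax: taxable = 12775.00 − 4×904.00 = 9159.00
  672.00 + 17.36% × (9159.00 − 8000.00) = 672.00 + 17.36% × 1159.00 = 873.20
Workforce Levy: YTD 204300.00 ≥ cap 172650.00 → 0.00
Total: 873.20 + 0.00 = 873.20

873.20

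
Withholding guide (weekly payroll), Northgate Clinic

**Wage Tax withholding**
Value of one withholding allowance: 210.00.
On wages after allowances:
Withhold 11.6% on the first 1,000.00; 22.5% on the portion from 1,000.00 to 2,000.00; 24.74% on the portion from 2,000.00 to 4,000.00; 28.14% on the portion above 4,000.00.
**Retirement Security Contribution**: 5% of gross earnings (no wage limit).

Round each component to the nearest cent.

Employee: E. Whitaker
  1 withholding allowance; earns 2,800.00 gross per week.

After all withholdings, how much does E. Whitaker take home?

2,173.03

Wage Tax: taxable = 2,800.00 − 1×210.00 = 2,590.00
  341.00 + 24.74% × (2,590.00 − 2,000.00) = 341.00 + 24.74% × 590.00 = 486.97
Retirement Security Contribution: 5% × 2,800.00 = 140.00
Total withheld: 486.97 + 140.00 = 626.97
Net pay: 2,800.00 − 626.97 = 2,173.03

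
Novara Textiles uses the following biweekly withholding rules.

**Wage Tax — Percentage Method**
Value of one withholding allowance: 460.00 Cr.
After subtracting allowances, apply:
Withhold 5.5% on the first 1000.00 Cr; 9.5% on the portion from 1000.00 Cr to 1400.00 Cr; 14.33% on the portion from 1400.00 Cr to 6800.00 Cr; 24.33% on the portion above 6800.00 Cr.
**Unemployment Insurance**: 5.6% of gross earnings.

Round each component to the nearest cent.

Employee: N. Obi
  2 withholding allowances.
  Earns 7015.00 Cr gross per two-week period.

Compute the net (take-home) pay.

5856.37 Cr

Wage Tax: taxable = 7015.00 Cr − 2×460.00 Cr = 6095.00 Cr
  93.00 Cr + 14.33% × (6095.00 Cr − 1400.00 Cr) = 93.00 Cr + 14.33% × 4695.00 Cr = 765.79 Cr
Unemployment Insurance: 5.6% × 7015.00 Cr = 392.84 Cr
Total withheld: 765.79 Cr + 392.84 Cr = 1158.63 Cr
Net pay: 7015.00 Cr − 1158.63 Cr = 5856.37 Cr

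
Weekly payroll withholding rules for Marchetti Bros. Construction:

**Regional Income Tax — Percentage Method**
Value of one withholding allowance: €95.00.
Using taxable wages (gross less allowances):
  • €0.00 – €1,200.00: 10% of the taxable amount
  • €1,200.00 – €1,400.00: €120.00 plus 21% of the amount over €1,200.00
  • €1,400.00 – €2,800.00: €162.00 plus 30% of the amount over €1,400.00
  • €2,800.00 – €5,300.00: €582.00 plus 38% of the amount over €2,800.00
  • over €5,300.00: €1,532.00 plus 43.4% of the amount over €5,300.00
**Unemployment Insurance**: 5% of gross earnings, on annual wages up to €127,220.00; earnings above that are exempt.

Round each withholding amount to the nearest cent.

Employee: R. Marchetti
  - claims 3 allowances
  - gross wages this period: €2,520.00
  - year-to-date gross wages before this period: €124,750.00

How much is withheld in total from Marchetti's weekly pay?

Regional Income Tax: taxable = €2,520.00 − 3×€95.00 = €2,235.00
  €162.00 + 30% × (€2,235.00 − €1,400.00) = €162.00 + 30% × €835.00 = €412.50
Unemployment Insurance: cap €127,220.00 − YTD €124,750.00 = €2,470.00 subject; 5% × €2,470.00 = €123.50
Total: €412.50 + €123.50 = €536.00

€536.00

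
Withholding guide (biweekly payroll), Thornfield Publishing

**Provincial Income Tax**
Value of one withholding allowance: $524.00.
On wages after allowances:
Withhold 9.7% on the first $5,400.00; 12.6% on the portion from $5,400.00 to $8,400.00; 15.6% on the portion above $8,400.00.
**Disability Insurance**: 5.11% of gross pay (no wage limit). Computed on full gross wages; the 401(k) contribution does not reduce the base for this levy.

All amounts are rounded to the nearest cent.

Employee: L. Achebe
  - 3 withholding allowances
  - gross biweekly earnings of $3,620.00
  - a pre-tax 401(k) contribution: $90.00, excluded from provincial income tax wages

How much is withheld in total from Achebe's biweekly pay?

$374.91

Provincial Income Tax: taxable = $3,620.00 − $90.00 − 3×$524.00 = $1,958.00
  9.7% × $1,958.00 = $189.93
Disability Insurance: 5.11% × $3,620.00 = $184.98
Total: $189.93 + $184.98 = $374.91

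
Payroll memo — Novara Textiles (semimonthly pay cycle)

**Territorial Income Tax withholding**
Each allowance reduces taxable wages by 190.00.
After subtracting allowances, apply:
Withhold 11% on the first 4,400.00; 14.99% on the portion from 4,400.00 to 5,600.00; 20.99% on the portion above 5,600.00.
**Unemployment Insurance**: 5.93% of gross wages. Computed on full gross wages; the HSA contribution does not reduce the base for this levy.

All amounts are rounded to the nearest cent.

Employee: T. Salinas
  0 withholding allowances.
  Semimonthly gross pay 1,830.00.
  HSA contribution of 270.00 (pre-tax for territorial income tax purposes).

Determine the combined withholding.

280.12

Territorial Income Tax: taxable = 1,830.00 − 270.00 = 1,560.00
  11% × 1,560.00 = 171.60
Unemployment Insurance: 5.93% × 1,830.00 = 108.52
Total: 171.60 + 108.52 = 280.12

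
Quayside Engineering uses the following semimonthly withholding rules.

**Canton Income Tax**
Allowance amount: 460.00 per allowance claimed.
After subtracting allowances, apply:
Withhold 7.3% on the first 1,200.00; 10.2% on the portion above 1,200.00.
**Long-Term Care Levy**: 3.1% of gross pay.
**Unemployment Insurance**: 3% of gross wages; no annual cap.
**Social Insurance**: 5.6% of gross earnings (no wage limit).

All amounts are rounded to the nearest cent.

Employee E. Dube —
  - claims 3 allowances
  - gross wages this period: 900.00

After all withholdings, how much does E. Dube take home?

794.70

Canton Income Tax: taxable = 900.00 − 3×460.00 = -480.00
  Taxable ≤ 0 → 0.00
Long-Term Care Levy: 3.1% × 900.00 = 27.90
Unemployment Insurance: 3% × 900.00 = 27.00
Social Insurance: 5.6% × 900.00 = 50.40
Total withheld: 0.00 + 27.90 + 27.00 + 50.40 = 105.30
Net pay: 900.00 − 105.30 = 794.70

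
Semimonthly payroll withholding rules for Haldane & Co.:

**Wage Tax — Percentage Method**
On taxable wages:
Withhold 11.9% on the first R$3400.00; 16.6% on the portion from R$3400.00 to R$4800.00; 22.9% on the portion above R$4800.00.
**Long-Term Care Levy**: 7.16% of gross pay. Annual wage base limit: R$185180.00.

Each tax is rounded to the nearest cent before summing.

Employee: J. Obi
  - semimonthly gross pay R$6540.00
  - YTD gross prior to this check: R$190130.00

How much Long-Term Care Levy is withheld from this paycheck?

R$0.00

Long-Term Care Levy: YTD R$190130.00 ≥ cap R$185180.00 → R$0.00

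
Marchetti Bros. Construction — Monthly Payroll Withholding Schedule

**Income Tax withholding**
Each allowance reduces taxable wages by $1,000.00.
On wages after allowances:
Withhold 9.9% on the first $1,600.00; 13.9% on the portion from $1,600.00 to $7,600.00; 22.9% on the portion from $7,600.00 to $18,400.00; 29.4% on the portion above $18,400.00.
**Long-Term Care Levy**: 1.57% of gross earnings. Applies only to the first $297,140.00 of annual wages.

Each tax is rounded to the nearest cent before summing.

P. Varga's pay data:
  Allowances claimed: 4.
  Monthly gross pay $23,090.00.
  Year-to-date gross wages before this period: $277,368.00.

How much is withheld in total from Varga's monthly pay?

Income Tax: taxable = $23,090.00 − 4×$1,000.00 = $19,090.00
  $3,465.60 + 29.4% × ($19,090.00 − $18,400.00) = $3,465.60 + 29.4% × $690.00 = $3,668.46
Long-Term Care Levy: cap $297,140.00 − YTD $277,368.00 = $19,772.00 subject; 1.57% × $19,772.00 = $310.42
Total: $3,668.46 + $310.42 = $3,978.88

$3,978.88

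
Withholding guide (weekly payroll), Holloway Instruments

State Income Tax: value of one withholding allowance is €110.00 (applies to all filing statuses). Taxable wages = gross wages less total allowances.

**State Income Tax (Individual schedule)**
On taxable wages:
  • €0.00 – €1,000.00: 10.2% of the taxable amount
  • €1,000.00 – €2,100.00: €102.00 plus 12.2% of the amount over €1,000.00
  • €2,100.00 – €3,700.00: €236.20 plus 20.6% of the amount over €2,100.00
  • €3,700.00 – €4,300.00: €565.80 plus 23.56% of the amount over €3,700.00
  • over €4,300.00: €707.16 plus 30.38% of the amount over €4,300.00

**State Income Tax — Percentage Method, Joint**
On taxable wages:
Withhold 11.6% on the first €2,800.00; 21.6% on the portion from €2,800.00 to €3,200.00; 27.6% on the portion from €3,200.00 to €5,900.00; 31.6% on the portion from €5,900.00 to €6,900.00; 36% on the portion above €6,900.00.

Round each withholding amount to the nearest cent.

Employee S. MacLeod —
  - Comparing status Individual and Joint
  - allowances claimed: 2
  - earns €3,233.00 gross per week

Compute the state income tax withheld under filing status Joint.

€370.81

State Income Tax (Joint): taxable = €3,233.00 − 2×€110.00 = €3,013.00
  €324.80 + 21.6% × (€3,013.00 − €2,800.00) = €324.80 + 21.6% × €213.00 = €370.81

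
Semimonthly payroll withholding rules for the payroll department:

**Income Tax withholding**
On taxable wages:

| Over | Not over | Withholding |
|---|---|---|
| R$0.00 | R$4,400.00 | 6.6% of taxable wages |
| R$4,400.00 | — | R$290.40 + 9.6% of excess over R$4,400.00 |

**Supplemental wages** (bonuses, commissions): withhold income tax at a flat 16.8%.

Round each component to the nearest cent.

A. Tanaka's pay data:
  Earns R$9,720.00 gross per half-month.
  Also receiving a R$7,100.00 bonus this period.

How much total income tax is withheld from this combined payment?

Income Tax: taxable = R$9,720.00
  R$290.40 + 9.6% × (R$9,720.00 − R$4,400.00) = R$290.40 + 9.6% × R$5,320.00 = R$801.12
Supplemental (16.8% flat on bonus): 16.8% × R$7,100.00 = R$1,192.80
Total income tax: R$801.12 + R$1,192.80 = R$1,993.92

R$1,993.92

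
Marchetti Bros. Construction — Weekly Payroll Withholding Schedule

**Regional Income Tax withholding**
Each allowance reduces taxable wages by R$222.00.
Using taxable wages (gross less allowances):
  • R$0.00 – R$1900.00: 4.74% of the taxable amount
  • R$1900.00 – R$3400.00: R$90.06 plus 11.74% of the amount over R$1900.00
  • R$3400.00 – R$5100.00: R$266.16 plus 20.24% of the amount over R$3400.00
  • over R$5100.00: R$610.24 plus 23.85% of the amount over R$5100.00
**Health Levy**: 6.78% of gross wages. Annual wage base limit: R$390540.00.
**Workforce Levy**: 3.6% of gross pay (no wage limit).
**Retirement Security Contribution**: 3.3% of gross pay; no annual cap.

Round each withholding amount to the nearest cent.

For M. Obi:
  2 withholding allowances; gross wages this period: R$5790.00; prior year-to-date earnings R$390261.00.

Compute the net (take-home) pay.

Regional Income Tax: taxable = R$5790.00 − 2×R$222.00 = R$5346.00
  R$610.24 + 23.85% × (R$5346.00 − R$5100.00) = R$610.24 + 23.85% × R$246.00 = R$668.91
Health Levy: cap R$390540.00 − YTD R$390261.00 = R$279.00 subject; 6.78% × R$279.00 = R$18.92
Workforce Levy: 3.6% × R$5790.00 = R$208.44
Retirement Security Contribution: 3.3% × R$5790.00 = R$191.07
Total withheld: R$668.91 + R$18.92 + R$208.44 + R$191.07 = R$1087.34
Net pay: R$5790.00 − R$1087.34 = R$4702.66

R$4702.66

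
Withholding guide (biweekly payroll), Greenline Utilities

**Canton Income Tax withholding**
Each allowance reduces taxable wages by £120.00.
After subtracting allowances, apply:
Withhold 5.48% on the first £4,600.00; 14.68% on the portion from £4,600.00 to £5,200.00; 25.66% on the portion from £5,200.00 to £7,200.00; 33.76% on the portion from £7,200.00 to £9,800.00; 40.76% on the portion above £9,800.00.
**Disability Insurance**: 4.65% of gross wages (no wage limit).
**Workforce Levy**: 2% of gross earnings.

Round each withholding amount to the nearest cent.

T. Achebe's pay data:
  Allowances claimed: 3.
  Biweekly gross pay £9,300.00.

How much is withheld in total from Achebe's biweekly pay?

£2,059.23

Canton Income Tax: taxable = £9,300.00 − 3×£120.00 = £8,940.00
  £853.36 + 33.76% × (£8,940.00 − £7,200.00) = £853.36 + 33.76% × £1,740.00 = £1,440.78
Disability Insurance: 4.65% × £9,300.00 = £432.45
Workforce Levy: 2% × £9,300.00 = £186.00
Total: £1,440.78 + £432.45 + £186.00 = £2,059.23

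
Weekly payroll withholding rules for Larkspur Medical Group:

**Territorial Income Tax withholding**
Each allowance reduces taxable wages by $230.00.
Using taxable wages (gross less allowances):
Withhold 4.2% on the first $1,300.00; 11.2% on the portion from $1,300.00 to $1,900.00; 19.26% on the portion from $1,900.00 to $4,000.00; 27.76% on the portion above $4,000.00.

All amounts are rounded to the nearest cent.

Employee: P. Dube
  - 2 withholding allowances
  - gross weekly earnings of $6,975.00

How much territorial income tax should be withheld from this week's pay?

$1,224.42

Territorial Income Tax: taxable = $6,975.00 − 2×$230.00 = $6,515.00
  $526.26 + 27.76% × ($6,515.00 − $4,000.00) = $526.26 + 27.76% × $2,515.00 = $1,224.42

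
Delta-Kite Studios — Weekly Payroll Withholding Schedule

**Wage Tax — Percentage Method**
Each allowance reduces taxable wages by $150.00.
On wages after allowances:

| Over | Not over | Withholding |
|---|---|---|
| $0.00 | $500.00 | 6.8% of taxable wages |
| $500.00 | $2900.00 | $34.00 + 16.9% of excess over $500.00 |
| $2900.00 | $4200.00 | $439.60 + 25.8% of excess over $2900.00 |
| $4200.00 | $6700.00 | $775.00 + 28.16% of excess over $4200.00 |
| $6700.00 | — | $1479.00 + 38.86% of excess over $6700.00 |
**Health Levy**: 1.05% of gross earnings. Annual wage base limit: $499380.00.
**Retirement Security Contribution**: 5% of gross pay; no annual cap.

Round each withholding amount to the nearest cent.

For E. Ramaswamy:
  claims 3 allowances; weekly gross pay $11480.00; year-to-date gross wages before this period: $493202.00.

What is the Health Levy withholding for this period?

$64.87

Health Levy: cap $499380.00 − YTD $493202.00 = $6178.00 subject; 1.05% × $6178.00 = $64.87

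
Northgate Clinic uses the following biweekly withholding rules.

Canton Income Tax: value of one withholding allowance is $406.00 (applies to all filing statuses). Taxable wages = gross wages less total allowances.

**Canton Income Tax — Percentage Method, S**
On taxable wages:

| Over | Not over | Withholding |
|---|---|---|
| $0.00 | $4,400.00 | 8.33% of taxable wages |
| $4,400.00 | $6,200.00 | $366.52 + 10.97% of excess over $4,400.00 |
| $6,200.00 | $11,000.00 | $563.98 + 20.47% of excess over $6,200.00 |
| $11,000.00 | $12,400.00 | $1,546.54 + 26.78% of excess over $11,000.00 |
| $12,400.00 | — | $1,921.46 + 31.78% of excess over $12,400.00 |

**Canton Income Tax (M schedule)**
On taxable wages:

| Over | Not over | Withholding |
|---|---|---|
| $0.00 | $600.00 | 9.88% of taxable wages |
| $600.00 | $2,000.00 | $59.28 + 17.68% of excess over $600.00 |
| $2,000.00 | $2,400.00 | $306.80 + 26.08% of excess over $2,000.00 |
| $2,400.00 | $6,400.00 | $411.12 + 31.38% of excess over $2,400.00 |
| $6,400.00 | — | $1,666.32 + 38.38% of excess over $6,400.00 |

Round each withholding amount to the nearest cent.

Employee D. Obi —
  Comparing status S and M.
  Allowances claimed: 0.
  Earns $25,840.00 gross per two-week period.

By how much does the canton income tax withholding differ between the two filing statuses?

Canton Income Tax (S): taxable = $25,840.00
  $1,921.46 + 31.78% × ($25,840.00 − $12,400.00) = $1,921.46 + 31.78% × $13,440.00 = $6,192.69
Canton Income Tax (M): taxable = $25,840.00
  $1,666.32 + 38.38% × ($25,840.00 − $6,400.00) = $1,666.32 + 38.38% × $19,440.00 = $9,127.39
Difference: |$6,192.69 − $9,127.39| = $2,934.70 (higher under M)

$2,934.70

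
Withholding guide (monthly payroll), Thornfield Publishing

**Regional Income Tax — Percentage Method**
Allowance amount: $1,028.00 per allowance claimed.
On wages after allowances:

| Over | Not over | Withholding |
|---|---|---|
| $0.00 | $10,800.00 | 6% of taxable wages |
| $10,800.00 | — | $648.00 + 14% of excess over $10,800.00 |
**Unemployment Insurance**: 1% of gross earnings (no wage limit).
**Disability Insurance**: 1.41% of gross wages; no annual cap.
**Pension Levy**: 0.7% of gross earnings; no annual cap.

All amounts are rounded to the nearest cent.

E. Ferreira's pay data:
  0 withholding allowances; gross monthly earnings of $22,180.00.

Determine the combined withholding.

Regional Income Tax: taxable = $22,180.00
  $648.00 + 14% × ($22,180.00 − $10,800.00) = $648.00 + 14% × $11,380.00 = $2,241.20
Unemployment Insurance: 1% × $22,180.00 = $221.80
Disability Insurance: 1.41% × $22,180.00 = $312.74
Pension Levy: 0.7% × $22,180.00 = $155.26
Total: $2,241.20 + $221.80 + $312.74 + $155.26 = $2,931.00

$2,931.00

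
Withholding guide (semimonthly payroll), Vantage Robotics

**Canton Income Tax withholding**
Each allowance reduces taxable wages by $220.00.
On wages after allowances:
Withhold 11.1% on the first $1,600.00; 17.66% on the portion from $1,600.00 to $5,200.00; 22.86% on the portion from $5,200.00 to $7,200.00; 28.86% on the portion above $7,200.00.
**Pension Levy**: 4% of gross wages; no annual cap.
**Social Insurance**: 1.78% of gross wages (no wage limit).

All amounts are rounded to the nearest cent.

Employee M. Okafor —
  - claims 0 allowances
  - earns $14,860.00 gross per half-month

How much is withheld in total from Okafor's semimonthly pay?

$4,340.15

Canton Income Tax: taxable = $14,860.00
  $1,270.56 + 28.86% × ($14,860.00 − $7,200.00) = $1,270.56 + 28.86% × $7,660.00 = $3,481.24
Pension Levy: 4% × $14,860.00 = $594.40
Social Insurance: 1.78% × $14,860.00 = $264.51
Total: $3,481.24 + $594.40 + $264.51 = $4,340.15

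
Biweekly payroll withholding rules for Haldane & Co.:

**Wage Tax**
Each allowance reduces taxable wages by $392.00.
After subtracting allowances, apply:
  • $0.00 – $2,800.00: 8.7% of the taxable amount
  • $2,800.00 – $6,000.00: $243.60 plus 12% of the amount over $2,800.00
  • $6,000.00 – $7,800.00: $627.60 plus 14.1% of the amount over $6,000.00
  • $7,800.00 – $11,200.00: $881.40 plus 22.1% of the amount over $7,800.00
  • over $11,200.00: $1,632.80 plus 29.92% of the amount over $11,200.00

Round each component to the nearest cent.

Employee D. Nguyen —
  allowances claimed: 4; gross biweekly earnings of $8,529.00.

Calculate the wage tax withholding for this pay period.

Wage Tax: taxable = $8,529.00 − 4×$392.00 = $6,961.00
  $627.60 + 14.1% × ($6,961.00 − $6,000.00) = $627.60 + 14.1% × $961.00 = $763.10

$763.10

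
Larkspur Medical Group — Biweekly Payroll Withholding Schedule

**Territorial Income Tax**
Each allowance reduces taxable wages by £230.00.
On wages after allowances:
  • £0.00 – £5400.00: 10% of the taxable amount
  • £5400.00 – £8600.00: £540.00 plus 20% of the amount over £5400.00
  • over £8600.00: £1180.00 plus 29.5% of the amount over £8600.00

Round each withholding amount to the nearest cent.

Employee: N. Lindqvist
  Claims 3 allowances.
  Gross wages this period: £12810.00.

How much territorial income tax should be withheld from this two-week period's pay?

£2218.40

Territorial Income Tax: taxable = £12810.00 − 3×£230.00 = £12120.00
  £1180.00 + 29.5% × (£12120.00 − £8600.00) = £1180.00 + 29.5% × £3520.00 = £2218.40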